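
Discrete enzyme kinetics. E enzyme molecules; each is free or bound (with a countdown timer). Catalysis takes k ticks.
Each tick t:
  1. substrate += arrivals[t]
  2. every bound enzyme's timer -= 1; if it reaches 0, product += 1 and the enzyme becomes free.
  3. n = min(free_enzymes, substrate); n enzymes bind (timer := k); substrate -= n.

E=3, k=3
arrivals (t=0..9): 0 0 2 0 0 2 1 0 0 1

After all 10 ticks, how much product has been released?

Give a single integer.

t=0: arr=0 -> substrate=0 bound=0 product=0
t=1: arr=0 -> substrate=0 bound=0 product=0
t=2: arr=2 -> substrate=0 bound=2 product=0
t=3: arr=0 -> substrate=0 bound=2 product=0
t=4: arr=0 -> substrate=0 bound=2 product=0
t=5: arr=2 -> substrate=0 bound=2 product=2
t=6: arr=1 -> substrate=0 bound=3 product=2
t=7: arr=0 -> substrate=0 bound=3 product=2
t=8: arr=0 -> substrate=0 bound=1 product=4
t=9: arr=1 -> substrate=0 bound=1 product=5

Answer: 5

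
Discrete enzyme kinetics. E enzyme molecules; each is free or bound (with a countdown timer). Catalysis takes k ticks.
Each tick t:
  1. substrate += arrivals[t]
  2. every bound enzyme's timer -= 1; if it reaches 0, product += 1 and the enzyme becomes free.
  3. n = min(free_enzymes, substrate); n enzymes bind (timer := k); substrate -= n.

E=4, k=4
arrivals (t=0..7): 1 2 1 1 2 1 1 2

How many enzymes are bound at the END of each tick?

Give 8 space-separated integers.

Answer: 1 3 4 4 4 4 4 4

Derivation:
t=0: arr=1 -> substrate=0 bound=1 product=0
t=1: arr=2 -> substrate=0 bound=3 product=0
t=2: arr=1 -> substrate=0 bound=4 product=0
t=3: arr=1 -> substrate=1 bound=4 product=0
t=4: arr=2 -> substrate=2 bound=4 product=1
t=5: arr=1 -> substrate=1 bound=4 product=3
t=6: arr=1 -> substrate=1 bound=4 product=4
t=7: arr=2 -> substrate=3 bound=4 product=4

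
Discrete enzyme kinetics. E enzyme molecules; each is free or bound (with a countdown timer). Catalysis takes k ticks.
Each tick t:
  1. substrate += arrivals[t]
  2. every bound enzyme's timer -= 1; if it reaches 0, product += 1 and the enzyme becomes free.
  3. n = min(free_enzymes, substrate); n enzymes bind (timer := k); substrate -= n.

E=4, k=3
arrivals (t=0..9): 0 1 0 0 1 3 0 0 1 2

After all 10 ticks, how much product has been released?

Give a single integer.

Answer: 5

Derivation:
t=0: arr=0 -> substrate=0 bound=0 product=0
t=1: arr=1 -> substrate=0 bound=1 product=0
t=2: arr=0 -> substrate=0 bound=1 product=0
t=3: arr=0 -> substrate=0 bound=1 product=0
t=4: arr=1 -> substrate=0 bound=1 product=1
t=5: arr=3 -> substrate=0 bound=4 product=1
t=6: arr=0 -> substrate=0 bound=4 product=1
t=7: arr=0 -> substrate=0 bound=3 product=2
t=8: arr=1 -> substrate=0 bound=1 product=5
t=9: arr=2 -> substrate=0 bound=3 product=5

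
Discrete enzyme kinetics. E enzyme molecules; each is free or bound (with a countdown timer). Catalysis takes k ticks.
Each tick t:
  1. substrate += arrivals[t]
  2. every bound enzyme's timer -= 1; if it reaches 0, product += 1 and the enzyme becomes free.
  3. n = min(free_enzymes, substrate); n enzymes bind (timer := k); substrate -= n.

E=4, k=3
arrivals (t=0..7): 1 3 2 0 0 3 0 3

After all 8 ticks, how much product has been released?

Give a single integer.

Answer: 6

Derivation:
t=0: arr=1 -> substrate=0 bound=1 product=0
t=1: arr=3 -> substrate=0 bound=4 product=0
t=2: arr=2 -> substrate=2 bound=4 product=0
t=3: arr=0 -> substrate=1 bound=4 product=1
t=4: arr=0 -> substrate=0 bound=2 product=4
t=5: arr=3 -> substrate=1 bound=4 product=4
t=6: arr=0 -> substrate=0 bound=4 product=5
t=7: arr=3 -> substrate=2 bound=4 product=6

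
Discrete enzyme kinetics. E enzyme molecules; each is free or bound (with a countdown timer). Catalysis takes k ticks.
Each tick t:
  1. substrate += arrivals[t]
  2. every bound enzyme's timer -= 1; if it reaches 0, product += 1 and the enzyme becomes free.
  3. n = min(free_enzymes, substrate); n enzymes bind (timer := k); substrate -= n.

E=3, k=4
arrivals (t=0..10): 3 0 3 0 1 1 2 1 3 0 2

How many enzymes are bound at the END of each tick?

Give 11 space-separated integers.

t=0: arr=3 -> substrate=0 bound=3 product=0
t=1: arr=0 -> substrate=0 bound=3 product=0
t=2: arr=3 -> substrate=3 bound=3 product=0
t=3: arr=0 -> substrate=3 bound=3 product=0
t=4: arr=1 -> substrate=1 bound=3 product=3
t=5: arr=1 -> substrate=2 bound=3 product=3
t=6: arr=2 -> substrate=4 bound=3 product=3
t=7: arr=1 -> substrate=5 bound=3 product=3
t=8: arr=3 -> substrate=5 bound=3 product=6
t=9: arr=0 -> substrate=5 bound=3 product=6
t=10: arr=2 -> substrate=7 bound=3 product=6

Answer: 3 3 3 3 3 3 3 3 3 3 3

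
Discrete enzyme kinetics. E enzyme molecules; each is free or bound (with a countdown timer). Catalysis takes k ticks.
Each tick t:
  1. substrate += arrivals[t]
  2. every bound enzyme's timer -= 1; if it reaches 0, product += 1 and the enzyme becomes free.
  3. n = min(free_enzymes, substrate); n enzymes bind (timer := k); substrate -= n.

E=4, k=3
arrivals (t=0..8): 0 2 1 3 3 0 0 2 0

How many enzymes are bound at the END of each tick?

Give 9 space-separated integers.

Answer: 0 2 3 4 4 4 4 4 4

Derivation:
t=0: arr=0 -> substrate=0 bound=0 product=0
t=1: arr=2 -> substrate=0 bound=2 product=0
t=2: arr=1 -> substrate=0 bound=3 product=0
t=3: arr=3 -> substrate=2 bound=4 product=0
t=4: arr=3 -> substrate=3 bound=4 product=2
t=5: arr=0 -> substrate=2 bound=4 product=3
t=6: arr=0 -> substrate=1 bound=4 product=4
t=7: arr=2 -> substrate=1 bound=4 product=6
t=8: arr=0 -> substrate=0 bound=4 product=7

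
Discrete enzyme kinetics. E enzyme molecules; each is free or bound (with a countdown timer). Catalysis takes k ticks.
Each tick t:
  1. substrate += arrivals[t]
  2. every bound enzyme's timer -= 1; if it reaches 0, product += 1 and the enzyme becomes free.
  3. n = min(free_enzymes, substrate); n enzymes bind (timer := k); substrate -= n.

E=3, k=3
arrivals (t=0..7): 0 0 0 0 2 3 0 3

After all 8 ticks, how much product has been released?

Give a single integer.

t=0: arr=0 -> substrate=0 bound=0 product=0
t=1: arr=0 -> substrate=0 bound=0 product=0
t=2: arr=0 -> substrate=0 bound=0 product=0
t=3: arr=0 -> substrate=0 bound=0 product=0
t=4: arr=2 -> substrate=0 bound=2 product=0
t=5: arr=3 -> substrate=2 bound=3 product=0
t=6: arr=0 -> substrate=2 bound=3 product=0
t=7: arr=3 -> substrate=3 bound=3 product=2

Answer: 2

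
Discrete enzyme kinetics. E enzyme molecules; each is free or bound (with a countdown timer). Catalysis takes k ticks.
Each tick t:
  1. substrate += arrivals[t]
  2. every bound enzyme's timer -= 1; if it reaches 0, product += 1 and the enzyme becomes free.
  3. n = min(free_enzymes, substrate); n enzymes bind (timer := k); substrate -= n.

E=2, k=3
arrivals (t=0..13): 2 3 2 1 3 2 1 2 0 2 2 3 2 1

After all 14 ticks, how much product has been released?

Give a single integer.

Answer: 8

Derivation:
t=0: arr=2 -> substrate=0 bound=2 product=0
t=1: arr=3 -> substrate=3 bound=2 product=0
t=2: arr=2 -> substrate=5 bound=2 product=0
t=3: arr=1 -> substrate=4 bound=2 product=2
t=4: arr=3 -> substrate=7 bound=2 product=2
t=5: arr=2 -> substrate=9 bound=2 product=2
t=6: arr=1 -> substrate=8 bound=2 product=4
t=7: arr=2 -> substrate=10 bound=2 product=4
t=8: arr=0 -> substrate=10 bound=2 product=4
t=9: arr=2 -> substrate=10 bound=2 product=6
t=10: arr=2 -> substrate=12 bound=2 product=6
t=11: arr=3 -> substrate=15 bound=2 product=6
t=12: arr=2 -> substrate=15 bound=2 product=8
t=13: arr=1 -> substrate=16 bound=2 product=8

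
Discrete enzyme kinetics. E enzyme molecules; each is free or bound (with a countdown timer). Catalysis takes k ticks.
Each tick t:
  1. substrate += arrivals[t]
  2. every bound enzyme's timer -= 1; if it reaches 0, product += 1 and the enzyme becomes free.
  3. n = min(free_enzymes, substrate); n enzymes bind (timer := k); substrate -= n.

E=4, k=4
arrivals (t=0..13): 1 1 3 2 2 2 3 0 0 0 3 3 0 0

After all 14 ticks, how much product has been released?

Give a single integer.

Answer: 10

Derivation:
t=0: arr=1 -> substrate=0 bound=1 product=0
t=1: arr=1 -> substrate=0 bound=2 product=0
t=2: arr=3 -> substrate=1 bound=4 product=0
t=3: arr=2 -> substrate=3 bound=4 product=0
t=4: arr=2 -> substrate=4 bound=4 product=1
t=5: arr=2 -> substrate=5 bound=4 product=2
t=6: arr=3 -> substrate=6 bound=4 product=4
t=7: arr=0 -> substrate=6 bound=4 product=4
t=8: arr=0 -> substrate=5 bound=4 product=5
t=9: arr=0 -> substrate=4 bound=4 product=6
t=10: arr=3 -> substrate=5 bound=4 product=8
t=11: arr=3 -> substrate=8 bound=4 product=8
t=12: arr=0 -> substrate=7 bound=4 product=9
t=13: arr=0 -> substrate=6 bound=4 product=10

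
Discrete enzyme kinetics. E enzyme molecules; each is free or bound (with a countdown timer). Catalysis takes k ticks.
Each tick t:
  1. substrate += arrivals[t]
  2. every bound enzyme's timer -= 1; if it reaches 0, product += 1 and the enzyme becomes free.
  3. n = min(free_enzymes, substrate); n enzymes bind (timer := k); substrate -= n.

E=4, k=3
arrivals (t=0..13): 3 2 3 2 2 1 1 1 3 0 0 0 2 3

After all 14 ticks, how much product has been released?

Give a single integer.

t=0: arr=3 -> substrate=0 bound=3 product=0
t=1: arr=2 -> substrate=1 bound=4 product=0
t=2: arr=3 -> substrate=4 bound=4 product=0
t=3: arr=2 -> substrate=3 bound=4 product=3
t=4: arr=2 -> substrate=4 bound=4 product=4
t=5: arr=1 -> substrate=5 bound=4 product=4
t=6: arr=1 -> substrate=3 bound=4 product=7
t=7: arr=1 -> substrate=3 bound=4 product=8
t=8: arr=3 -> substrate=6 bound=4 product=8
t=9: arr=0 -> substrate=3 bound=4 product=11
t=10: arr=0 -> substrate=2 bound=4 product=12
t=11: arr=0 -> substrate=2 bound=4 product=12
t=12: arr=2 -> substrate=1 bound=4 product=15
t=13: arr=3 -> substrate=3 bound=4 product=16

Answer: 16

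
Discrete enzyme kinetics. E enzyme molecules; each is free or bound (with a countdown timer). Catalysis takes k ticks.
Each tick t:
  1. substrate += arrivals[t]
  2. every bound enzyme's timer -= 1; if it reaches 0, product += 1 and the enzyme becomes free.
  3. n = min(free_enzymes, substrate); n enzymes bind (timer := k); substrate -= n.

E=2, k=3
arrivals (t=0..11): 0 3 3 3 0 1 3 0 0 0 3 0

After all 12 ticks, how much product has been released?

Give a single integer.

Answer: 6

Derivation:
t=0: arr=0 -> substrate=0 bound=0 product=0
t=1: arr=3 -> substrate=1 bound=2 product=0
t=2: arr=3 -> substrate=4 bound=2 product=0
t=3: arr=3 -> substrate=7 bound=2 product=0
t=4: arr=0 -> substrate=5 bound=2 product=2
t=5: arr=1 -> substrate=6 bound=2 product=2
t=6: arr=3 -> substrate=9 bound=2 product=2
t=7: arr=0 -> substrate=7 bound=2 product=4
t=8: arr=0 -> substrate=7 bound=2 product=4
t=9: arr=0 -> substrate=7 bound=2 product=4
t=10: arr=3 -> substrate=8 bound=2 product=6
t=11: arr=0 -> substrate=8 bound=2 product=6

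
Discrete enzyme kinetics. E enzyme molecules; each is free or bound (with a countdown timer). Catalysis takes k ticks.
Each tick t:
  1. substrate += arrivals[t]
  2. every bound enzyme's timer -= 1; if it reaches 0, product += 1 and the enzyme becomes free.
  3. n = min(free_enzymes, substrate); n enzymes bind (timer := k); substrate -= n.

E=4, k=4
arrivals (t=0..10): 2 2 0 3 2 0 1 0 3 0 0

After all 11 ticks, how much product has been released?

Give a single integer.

t=0: arr=2 -> substrate=0 bound=2 product=0
t=1: arr=2 -> substrate=0 bound=4 product=0
t=2: arr=0 -> substrate=0 bound=4 product=0
t=3: arr=3 -> substrate=3 bound=4 product=0
t=4: arr=2 -> substrate=3 bound=4 product=2
t=5: arr=0 -> substrate=1 bound=4 product=4
t=6: arr=1 -> substrate=2 bound=4 product=4
t=7: arr=0 -> substrate=2 bound=4 product=4
t=8: arr=3 -> substrate=3 bound=4 product=6
t=9: arr=0 -> substrate=1 bound=4 product=8
t=10: arr=0 -> substrate=1 bound=4 product=8

Answer: 8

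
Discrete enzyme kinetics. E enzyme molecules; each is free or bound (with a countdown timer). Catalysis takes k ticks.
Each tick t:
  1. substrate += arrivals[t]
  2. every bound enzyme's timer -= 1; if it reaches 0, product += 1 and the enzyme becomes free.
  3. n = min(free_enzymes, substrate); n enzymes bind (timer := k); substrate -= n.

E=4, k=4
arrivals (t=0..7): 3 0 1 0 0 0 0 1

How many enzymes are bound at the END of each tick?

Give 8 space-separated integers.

Answer: 3 3 4 4 1 1 0 1

Derivation:
t=0: arr=3 -> substrate=0 bound=3 product=0
t=1: arr=0 -> substrate=0 bound=3 product=0
t=2: arr=1 -> substrate=0 bound=4 product=0
t=3: arr=0 -> substrate=0 bound=4 product=0
t=4: arr=0 -> substrate=0 bound=1 product=3
t=5: arr=0 -> substrate=0 bound=1 product=3
t=6: arr=0 -> substrate=0 bound=0 product=4
t=7: arr=1 -> substrate=0 bound=1 product=4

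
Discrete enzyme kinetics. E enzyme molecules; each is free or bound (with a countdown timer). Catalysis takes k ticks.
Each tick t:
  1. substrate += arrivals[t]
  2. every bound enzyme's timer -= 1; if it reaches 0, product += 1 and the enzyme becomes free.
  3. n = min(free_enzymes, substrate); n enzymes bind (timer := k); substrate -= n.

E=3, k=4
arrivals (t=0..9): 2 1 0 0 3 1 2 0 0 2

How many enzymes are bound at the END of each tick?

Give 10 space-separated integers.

Answer: 2 3 3 3 3 3 3 3 3 3

Derivation:
t=0: arr=2 -> substrate=0 bound=2 product=0
t=1: arr=1 -> substrate=0 bound=3 product=0
t=2: arr=0 -> substrate=0 bound=3 product=0
t=3: arr=0 -> substrate=0 bound=3 product=0
t=4: arr=3 -> substrate=1 bound=3 product=2
t=5: arr=1 -> substrate=1 bound=3 product=3
t=6: arr=2 -> substrate=3 bound=3 product=3
t=7: arr=0 -> substrate=3 bound=3 product=3
t=8: arr=0 -> substrate=1 bound=3 product=5
t=9: arr=2 -> substrate=2 bound=3 product=6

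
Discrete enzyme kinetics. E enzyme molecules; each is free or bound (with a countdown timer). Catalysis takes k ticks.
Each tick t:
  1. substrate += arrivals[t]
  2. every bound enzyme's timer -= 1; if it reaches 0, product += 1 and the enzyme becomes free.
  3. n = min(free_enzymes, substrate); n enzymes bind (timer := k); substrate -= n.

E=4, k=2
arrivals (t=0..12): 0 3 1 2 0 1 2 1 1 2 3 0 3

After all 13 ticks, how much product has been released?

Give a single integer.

Answer: 15

Derivation:
t=0: arr=0 -> substrate=0 bound=0 product=0
t=1: arr=3 -> substrate=0 bound=3 product=0
t=2: arr=1 -> substrate=0 bound=4 product=0
t=3: arr=2 -> substrate=0 bound=3 product=3
t=4: arr=0 -> substrate=0 bound=2 product=4
t=5: arr=1 -> substrate=0 bound=1 product=6
t=6: arr=2 -> substrate=0 bound=3 product=6
t=7: arr=1 -> substrate=0 bound=3 product=7
t=8: arr=1 -> substrate=0 bound=2 product=9
t=9: arr=2 -> substrate=0 bound=3 product=10
t=10: arr=3 -> substrate=1 bound=4 product=11
t=11: arr=0 -> substrate=0 bound=3 product=13
t=12: arr=3 -> substrate=0 bound=4 product=15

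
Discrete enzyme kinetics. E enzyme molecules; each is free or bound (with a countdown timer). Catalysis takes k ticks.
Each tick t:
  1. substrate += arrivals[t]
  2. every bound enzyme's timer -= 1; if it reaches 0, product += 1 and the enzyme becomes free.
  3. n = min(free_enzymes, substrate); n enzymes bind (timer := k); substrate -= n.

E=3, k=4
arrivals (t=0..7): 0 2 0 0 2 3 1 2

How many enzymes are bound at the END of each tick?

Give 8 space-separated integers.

Answer: 0 2 2 2 3 3 3 3

Derivation:
t=0: arr=0 -> substrate=0 bound=0 product=0
t=1: arr=2 -> substrate=0 bound=2 product=0
t=2: arr=0 -> substrate=0 bound=2 product=0
t=3: arr=0 -> substrate=0 bound=2 product=0
t=4: arr=2 -> substrate=1 bound=3 product=0
t=5: arr=3 -> substrate=2 bound=3 product=2
t=6: arr=1 -> substrate=3 bound=3 product=2
t=7: arr=2 -> substrate=5 bound=3 product=2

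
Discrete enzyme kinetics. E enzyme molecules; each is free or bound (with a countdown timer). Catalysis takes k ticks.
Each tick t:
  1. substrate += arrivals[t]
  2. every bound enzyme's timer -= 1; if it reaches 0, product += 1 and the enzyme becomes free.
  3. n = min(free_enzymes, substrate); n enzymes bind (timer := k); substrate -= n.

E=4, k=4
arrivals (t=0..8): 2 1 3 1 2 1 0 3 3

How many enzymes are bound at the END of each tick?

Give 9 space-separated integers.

Answer: 2 3 4 4 4 4 4 4 4

Derivation:
t=0: arr=2 -> substrate=0 bound=2 product=0
t=1: arr=1 -> substrate=0 bound=3 product=0
t=2: arr=3 -> substrate=2 bound=4 product=0
t=3: arr=1 -> substrate=3 bound=4 product=0
t=4: arr=2 -> substrate=3 bound=4 product=2
t=5: arr=1 -> substrate=3 bound=4 product=3
t=6: arr=0 -> substrate=2 bound=4 product=4
t=7: arr=3 -> substrate=5 bound=4 product=4
t=8: arr=3 -> substrate=6 bound=4 product=6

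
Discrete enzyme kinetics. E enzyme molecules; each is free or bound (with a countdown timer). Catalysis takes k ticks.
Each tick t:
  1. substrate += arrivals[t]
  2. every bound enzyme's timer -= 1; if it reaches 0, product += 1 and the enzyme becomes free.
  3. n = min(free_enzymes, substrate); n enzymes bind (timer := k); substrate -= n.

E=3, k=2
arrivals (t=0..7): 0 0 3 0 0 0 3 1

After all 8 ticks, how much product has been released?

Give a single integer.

Answer: 3

Derivation:
t=0: arr=0 -> substrate=0 bound=0 product=0
t=1: arr=0 -> substrate=0 bound=0 product=0
t=2: arr=3 -> substrate=0 bound=3 product=0
t=3: arr=0 -> substrate=0 bound=3 product=0
t=4: arr=0 -> substrate=0 bound=0 product=3
t=5: arr=0 -> substrate=0 bound=0 product=3
t=6: arr=3 -> substrate=0 bound=3 product=3
t=7: arr=1 -> substrate=1 bound=3 product=3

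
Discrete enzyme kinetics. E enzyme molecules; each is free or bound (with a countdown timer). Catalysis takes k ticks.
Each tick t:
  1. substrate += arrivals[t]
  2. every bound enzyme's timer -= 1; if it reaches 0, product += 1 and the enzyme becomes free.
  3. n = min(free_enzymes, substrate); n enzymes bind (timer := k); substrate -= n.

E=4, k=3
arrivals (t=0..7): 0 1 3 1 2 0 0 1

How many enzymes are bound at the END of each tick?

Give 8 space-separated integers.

Answer: 0 1 4 4 4 3 3 3

Derivation:
t=0: arr=0 -> substrate=0 bound=0 product=0
t=1: arr=1 -> substrate=0 bound=1 product=0
t=2: arr=3 -> substrate=0 bound=4 product=0
t=3: arr=1 -> substrate=1 bound=4 product=0
t=4: arr=2 -> substrate=2 bound=4 product=1
t=5: arr=0 -> substrate=0 bound=3 product=4
t=6: arr=0 -> substrate=0 bound=3 product=4
t=7: arr=1 -> substrate=0 bound=3 product=5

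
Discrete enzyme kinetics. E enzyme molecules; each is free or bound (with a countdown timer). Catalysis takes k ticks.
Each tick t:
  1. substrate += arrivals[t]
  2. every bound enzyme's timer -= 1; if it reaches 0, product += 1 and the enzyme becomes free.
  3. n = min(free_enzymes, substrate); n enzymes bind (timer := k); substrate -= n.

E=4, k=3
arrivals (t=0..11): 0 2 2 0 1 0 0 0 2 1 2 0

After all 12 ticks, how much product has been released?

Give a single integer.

t=0: arr=0 -> substrate=0 bound=0 product=0
t=1: arr=2 -> substrate=0 bound=2 product=0
t=2: arr=2 -> substrate=0 bound=4 product=0
t=3: arr=0 -> substrate=0 bound=4 product=0
t=4: arr=1 -> substrate=0 bound=3 product=2
t=5: arr=0 -> substrate=0 bound=1 product=4
t=6: arr=0 -> substrate=0 bound=1 product=4
t=7: arr=0 -> substrate=0 bound=0 product=5
t=8: arr=2 -> substrate=0 bound=2 product=5
t=9: arr=1 -> substrate=0 bound=3 product=5
t=10: arr=2 -> substrate=1 bound=4 product=5
t=11: arr=0 -> substrate=0 bound=3 product=7

Answer: 7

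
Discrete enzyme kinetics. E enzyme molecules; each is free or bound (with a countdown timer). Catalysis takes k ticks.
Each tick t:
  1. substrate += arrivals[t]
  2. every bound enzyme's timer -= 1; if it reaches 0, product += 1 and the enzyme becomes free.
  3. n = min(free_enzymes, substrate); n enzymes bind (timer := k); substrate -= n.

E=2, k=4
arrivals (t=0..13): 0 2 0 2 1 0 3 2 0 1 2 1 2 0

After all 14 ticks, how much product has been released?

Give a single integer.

t=0: arr=0 -> substrate=0 bound=0 product=0
t=1: arr=2 -> substrate=0 bound=2 product=0
t=2: arr=0 -> substrate=0 bound=2 product=0
t=3: arr=2 -> substrate=2 bound=2 product=0
t=4: arr=1 -> substrate=3 bound=2 product=0
t=5: arr=0 -> substrate=1 bound=2 product=2
t=6: arr=3 -> substrate=4 bound=2 product=2
t=7: arr=2 -> substrate=6 bound=2 product=2
t=8: arr=0 -> substrate=6 bound=2 product=2
t=9: arr=1 -> substrate=5 bound=2 product=4
t=10: arr=2 -> substrate=7 bound=2 product=4
t=11: arr=1 -> substrate=8 bound=2 product=4
t=12: arr=2 -> substrate=10 bound=2 product=4
t=13: arr=0 -> substrate=8 bound=2 product=6

Answer: 6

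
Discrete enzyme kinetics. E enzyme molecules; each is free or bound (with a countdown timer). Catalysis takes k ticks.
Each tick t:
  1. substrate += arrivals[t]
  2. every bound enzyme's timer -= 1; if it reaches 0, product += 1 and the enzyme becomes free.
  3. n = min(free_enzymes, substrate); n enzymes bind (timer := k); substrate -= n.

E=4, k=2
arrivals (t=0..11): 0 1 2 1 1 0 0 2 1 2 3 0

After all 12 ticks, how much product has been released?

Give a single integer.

Answer: 10

Derivation:
t=0: arr=0 -> substrate=0 bound=0 product=0
t=1: arr=1 -> substrate=0 bound=1 product=0
t=2: arr=2 -> substrate=0 bound=3 product=0
t=3: arr=1 -> substrate=0 bound=3 product=1
t=4: arr=1 -> substrate=0 bound=2 product=3
t=5: arr=0 -> substrate=0 bound=1 product=4
t=6: arr=0 -> substrate=0 bound=0 product=5
t=7: arr=2 -> substrate=0 bound=2 product=5
t=8: arr=1 -> substrate=0 bound=3 product=5
t=9: arr=2 -> substrate=0 bound=3 product=7
t=10: arr=3 -> substrate=1 bound=4 product=8
t=11: arr=0 -> substrate=0 bound=3 product=10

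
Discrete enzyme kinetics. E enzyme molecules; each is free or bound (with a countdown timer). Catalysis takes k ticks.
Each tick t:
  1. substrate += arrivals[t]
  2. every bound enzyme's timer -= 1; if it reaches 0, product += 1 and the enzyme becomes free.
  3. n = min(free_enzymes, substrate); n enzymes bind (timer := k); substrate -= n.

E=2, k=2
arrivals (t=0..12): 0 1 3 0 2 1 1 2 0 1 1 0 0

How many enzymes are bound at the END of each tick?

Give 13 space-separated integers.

t=0: arr=0 -> substrate=0 bound=0 product=0
t=1: arr=1 -> substrate=0 bound=1 product=0
t=2: arr=3 -> substrate=2 bound=2 product=0
t=3: arr=0 -> substrate=1 bound=2 product=1
t=4: arr=2 -> substrate=2 bound=2 product=2
t=5: arr=1 -> substrate=2 bound=2 product=3
t=6: arr=1 -> substrate=2 bound=2 product=4
t=7: arr=2 -> substrate=3 bound=2 product=5
t=8: arr=0 -> substrate=2 bound=2 product=6
t=9: arr=1 -> substrate=2 bound=2 product=7
t=10: arr=1 -> substrate=2 bound=2 product=8
t=11: arr=0 -> substrate=1 bound=2 product=9
t=12: arr=0 -> substrate=0 bound=2 product=10

Answer: 0 1 2 2 2 2 2 2 2 2 2 2 2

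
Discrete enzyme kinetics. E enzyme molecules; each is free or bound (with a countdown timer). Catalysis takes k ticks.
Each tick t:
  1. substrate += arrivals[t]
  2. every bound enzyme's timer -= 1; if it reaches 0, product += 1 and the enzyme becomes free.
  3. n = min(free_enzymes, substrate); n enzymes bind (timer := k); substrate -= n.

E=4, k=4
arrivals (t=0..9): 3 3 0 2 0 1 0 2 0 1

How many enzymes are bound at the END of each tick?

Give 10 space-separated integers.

t=0: arr=3 -> substrate=0 bound=3 product=0
t=1: arr=3 -> substrate=2 bound=4 product=0
t=2: arr=0 -> substrate=2 bound=4 product=0
t=3: arr=2 -> substrate=4 bound=4 product=0
t=4: arr=0 -> substrate=1 bound=4 product=3
t=5: arr=1 -> substrate=1 bound=4 product=4
t=6: arr=0 -> substrate=1 bound=4 product=4
t=7: arr=2 -> substrate=3 bound=4 product=4
t=8: arr=0 -> substrate=0 bound=4 product=7
t=9: arr=1 -> substrate=0 bound=4 product=8

Answer: 3 4 4 4 4 4 4 4 4 4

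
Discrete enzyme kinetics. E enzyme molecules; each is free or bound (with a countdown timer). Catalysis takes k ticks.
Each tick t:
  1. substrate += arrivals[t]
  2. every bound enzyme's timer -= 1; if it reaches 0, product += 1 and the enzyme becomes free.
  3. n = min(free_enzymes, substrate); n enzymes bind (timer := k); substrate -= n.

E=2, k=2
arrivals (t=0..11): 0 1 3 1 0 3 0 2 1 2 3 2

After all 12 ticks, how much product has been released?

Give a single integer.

Answer: 9

Derivation:
t=0: arr=0 -> substrate=0 bound=0 product=0
t=1: arr=1 -> substrate=0 bound=1 product=0
t=2: arr=3 -> substrate=2 bound=2 product=0
t=3: arr=1 -> substrate=2 bound=2 product=1
t=4: arr=0 -> substrate=1 bound=2 product=2
t=5: arr=3 -> substrate=3 bound=2 product=3
t=6: arr=0 -> substrate=2 bound=2 product=4
t=7: arr=2 -> substrate=3 bound=2 product=5
t=8: arr=1 -> substrate=3 bound=2 product=6
t=9: arr=2 -> substrate=4 bound=2 product=7
t=10: arr=3 -> substrate=6 bound=2 product=8
t=11: arr=2 -> substrate=7 bound=2 product=9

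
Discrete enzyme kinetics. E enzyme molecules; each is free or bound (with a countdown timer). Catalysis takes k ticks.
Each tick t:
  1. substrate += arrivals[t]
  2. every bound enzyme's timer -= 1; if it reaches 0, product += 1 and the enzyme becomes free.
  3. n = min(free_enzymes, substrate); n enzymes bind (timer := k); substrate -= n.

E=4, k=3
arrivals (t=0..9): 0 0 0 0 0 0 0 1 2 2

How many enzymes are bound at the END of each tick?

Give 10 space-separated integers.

t=0: arr=0 -> substrate=0 bound=0 product=0
t=1: arr=0 -> substrate=0 bound=0 product=0
t=2: arr=0 -> substrate=0 bound=0 product=0
t=3: arr=0 -> substrate=0 bound=0 product=0
t=4: arr=0 -> substrate=0 bound=0 product=0
t=5: arr=0 -> substrate=0 bound=0 product=0
t=6: arr=0 -> substrate=0 bound=0 product=0
t=7: arr=1 -> substrate=0 bound=1 product=0
t=8: arr=2 -> substrate=0 bound=3 product=0
t=9: arr=2 -> substrate=1 bound=4 product=0

Answer: 0 0 0 0 0 0 0 1 3 4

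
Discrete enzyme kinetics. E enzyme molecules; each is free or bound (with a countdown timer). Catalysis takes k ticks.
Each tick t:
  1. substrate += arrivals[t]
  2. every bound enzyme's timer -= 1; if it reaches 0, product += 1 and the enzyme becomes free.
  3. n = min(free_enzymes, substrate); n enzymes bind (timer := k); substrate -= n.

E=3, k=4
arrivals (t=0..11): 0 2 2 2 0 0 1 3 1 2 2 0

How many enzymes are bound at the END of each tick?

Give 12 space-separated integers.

t=0: arr=0 -> substrate=0 bound=0 product=0
t=1: arr=2 -> substrate=0 bound=2 product=0
t=2: arr=2 -> substrate=1 bound=3 product=0
t=3: arr=2 -> substrate=3 bound=3 product=0
t=4: arr=0 -> substrate=3 bound=3 product=0
t=5: arr=0 -> substrate=1 bound=3 product=2
t=6: arr=1 -> substrate=1 bound=3 product=3
t=7: arr=3 -> substrate=4 bound=3 product=3
t=8: arr=1 -> substrate=5 bound=3 product=3
t=9: arr=2 -> substrate=5 bound=3 product=5
t=10: arr=2 -> substrate=6 bound=3 product=6
t=11: arr=0 -> substrate=6 bound=3 product=6

Answer: 0 2 3 3 3 3 3 3 3 3 3 3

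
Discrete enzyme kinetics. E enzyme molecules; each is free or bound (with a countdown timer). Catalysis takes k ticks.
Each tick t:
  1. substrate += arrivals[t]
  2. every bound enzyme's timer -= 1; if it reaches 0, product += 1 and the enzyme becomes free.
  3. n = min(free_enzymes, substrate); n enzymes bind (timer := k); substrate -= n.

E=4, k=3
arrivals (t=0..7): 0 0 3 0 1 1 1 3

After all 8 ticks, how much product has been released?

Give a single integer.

Answer: 4

Derivation:
t=0: arr=0 -> substrate=0 bound=0 product=0
t=1: arr=0 -> substrate=0 bound=0 product=0
t=2: arr=3 -> substrate=0 bound=3 product=0
t=3: arr=0 -> substrate=0 bound=3 product=0
t=4: arr=1 -> substrate=0 bound=4 product=0
t=5: arr=1 -> substrate=0 bound=2 product=3
t=6: arr=1 -> substrate=0 bound=3 product=3
t=7: arr=3 -> substrate=1 bound=4 product=4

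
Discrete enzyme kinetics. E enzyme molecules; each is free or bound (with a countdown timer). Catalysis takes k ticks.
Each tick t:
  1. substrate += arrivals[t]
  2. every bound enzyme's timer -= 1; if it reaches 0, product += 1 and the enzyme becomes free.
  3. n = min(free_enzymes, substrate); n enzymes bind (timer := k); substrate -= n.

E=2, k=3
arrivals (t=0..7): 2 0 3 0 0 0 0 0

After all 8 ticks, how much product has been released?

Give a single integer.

Answer: 4

Derivation:
t=0: arr=2 -> substrate=0 bound=2 product=0
t=1: arr=0 -> substrate=0 bound=2 product=0
t=2: arr=3 -> substrate=3 bound=2 product=0
t=3: arr=0 -> substrate=1 bound=2 product=2
t=4: arr=0 -> substrate=1 bound=2 product=2
t=5: arr=0 -> substrate=1 bound=2 product=2
t=6: arr=0 -> substrate=0 bound=1 product=4
t=7: arr=0 -> substrate=0 bound=1 product=4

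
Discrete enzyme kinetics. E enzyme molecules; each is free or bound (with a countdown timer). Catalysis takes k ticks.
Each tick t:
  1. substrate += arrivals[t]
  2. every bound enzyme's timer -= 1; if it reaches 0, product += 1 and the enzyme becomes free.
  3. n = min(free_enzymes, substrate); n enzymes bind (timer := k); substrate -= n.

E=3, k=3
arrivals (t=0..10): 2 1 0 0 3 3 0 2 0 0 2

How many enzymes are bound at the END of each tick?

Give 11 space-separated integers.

t=0: arr=2 -> substrate=0 bound=2 product=0
t=1: arr=1 -> substrate=0 bound=3 product=0
t=2: arr=0 -> substrate=0 bound=3 product=0
t=3: arr=0 -> substrate=0 bound=1 product=2
t=4: arr=3 -> substrate=0 bound=3 product=3
t=5: arr=3 -> substrate=3 bound=3 product=3
t=6: arr=0 -> substrate=3 bound=3 product=3
t=7: arr=2 -> substrate=2 bound=3 product=6
t=8: arr=0 -> substrate=2 bound=3 product=6
t=9: arr=0 -> substrate=2 bound=3 product=6
t=10: arr=2 -> substrate=1 bound=3 product=9

Answer: 2 3 3 1 3 3 3 3 3 3 3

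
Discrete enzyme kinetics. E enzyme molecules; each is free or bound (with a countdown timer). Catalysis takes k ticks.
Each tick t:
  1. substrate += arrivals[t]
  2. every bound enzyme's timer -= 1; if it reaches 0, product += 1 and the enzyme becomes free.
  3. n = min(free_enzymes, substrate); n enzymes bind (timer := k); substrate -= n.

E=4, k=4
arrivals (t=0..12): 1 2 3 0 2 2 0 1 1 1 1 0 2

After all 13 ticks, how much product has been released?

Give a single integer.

Answer: 9

Derivation:
t=0: arr=1 -> substrate=0 bound=1 product=0
t=1: arr=2 -> substrate=0 bound=3 product=0
t=2: arr=3 -> substrate=2 bound=4 product=0
t=3: arr=0 -> substrate=2 bound=4 product=0
t=4: arr=2 -> substrate=3 bound=4 product=1
t=5: arr=2 -> substrate=3 bound=4 product=3
t=6: arr=0 -> substrate=2 bound=4 product=4
t=7: arr=1 -> substrate=3 bound=4 product=4
t=8: arr=1 -> substrate=3 bound=4 product=5
t=9: arr=1 -> substrate=2 bound=4 product=7
t=10: arr=1 -> substrate=2 bound=4 product=8
t=11: arr=0 -> substrate=2 bound=4 product=8
t=12: arr=2 -> substrate=3 bound=4 product=9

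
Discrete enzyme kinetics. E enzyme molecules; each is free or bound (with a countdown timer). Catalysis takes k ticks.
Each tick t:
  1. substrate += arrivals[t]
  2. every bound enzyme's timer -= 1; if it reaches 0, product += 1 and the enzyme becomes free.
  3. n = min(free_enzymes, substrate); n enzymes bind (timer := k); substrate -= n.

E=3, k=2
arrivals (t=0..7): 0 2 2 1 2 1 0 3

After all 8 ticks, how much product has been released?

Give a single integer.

Answer: 8

Derivation:
t=0: arr=0 -> substrate=0 bound=0 product=0
t=1: arr=2 -> substrate=0 bound=2 product=0
t=2: arr=2 -> substrate=1 bound=3 product=0
t=3: arr=1 -> substrate=0 bound=3 product=2
t=4: arr=2 -> substrate=1 bound=3 product=3
t=5: arr=1 -> substrate=0 bound=3 product=5
t=6: arr=0 -> substrate=0 bound=2 product=6
t=7: arr=3 -> substrate=0 bound=3 product=8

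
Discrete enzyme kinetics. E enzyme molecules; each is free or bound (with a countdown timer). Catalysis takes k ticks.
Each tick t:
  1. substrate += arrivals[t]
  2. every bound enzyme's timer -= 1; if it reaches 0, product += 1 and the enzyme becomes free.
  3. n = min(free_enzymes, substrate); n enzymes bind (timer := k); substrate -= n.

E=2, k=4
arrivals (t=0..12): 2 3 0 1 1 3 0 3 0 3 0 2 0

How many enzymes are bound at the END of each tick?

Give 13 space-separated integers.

Answer: 2 2 2 2 2 2 2 2 2 2 2 2 2

Derivation:
t=0: arr=2 -> substrate=0 bound=2 product=0
t=1: arr=3 -> substrate=3 bound=2 product=0
t=2: arr=0 -> substrate=3 bound=2 product=0
t=3: arr=1 -> substrate=4 bound=2 product=0
t=4: arr=1 -> substrate=3 bound=2 product=2
t=5: arr=3 -> substrate=6 bound=2 product=2
t=6: arr=0 -> substrate=6 bound=2 product=2
t=7: arr=3 -> substrate=9 bound=2 product=2
t=8: arr=0 -> substrate=7 bound=2 product=4
t=9: arr=3 -> substrate=10 bound=2 product=4
t=10: arr=0 -> substrate=10 bound=2 product=4
t=11: arr=2 -> substrate=12 bound=2 product=4
t=12: arr=0 -> substrate=10 bound=2 product=6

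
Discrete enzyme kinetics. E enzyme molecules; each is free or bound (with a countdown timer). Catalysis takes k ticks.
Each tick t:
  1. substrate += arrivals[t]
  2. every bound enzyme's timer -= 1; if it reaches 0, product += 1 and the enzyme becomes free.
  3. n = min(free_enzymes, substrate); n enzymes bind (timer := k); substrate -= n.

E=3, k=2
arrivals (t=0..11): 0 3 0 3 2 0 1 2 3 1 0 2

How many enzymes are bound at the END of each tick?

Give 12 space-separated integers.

Answer: 0 3 3 3 3 2 3 3 3 3 3 3

Derivation:
t=0: arr=0 -> substrate=0 bound=0 product=0
t=1: arr=3 -> substrate=0 bound=3 product=0
t=2: arr=0 -> substrate=0 bound=3 product=0
t=3: arr=3 -> substrate=0 bound=3 product=3
t=4: arr=2 -> substrate=2 bound=3 product=3
t=5: arr=0 -> substrate=0 bound=2 product=6
t=6: arr=1 -> substrate=0 bound=3 product=6
t=7: arr=2 -> substrate=0 bound=3 product=8
t=8: arr=3 -> substrate=2 bound=3 product=9
t=9: arr=1 -> substrate=1 bound=3 product=11
t=10: arr=0 -> substrate=0 bound=3 product=12
t=11: arr=2 -> substrate=0 bound=3 product=14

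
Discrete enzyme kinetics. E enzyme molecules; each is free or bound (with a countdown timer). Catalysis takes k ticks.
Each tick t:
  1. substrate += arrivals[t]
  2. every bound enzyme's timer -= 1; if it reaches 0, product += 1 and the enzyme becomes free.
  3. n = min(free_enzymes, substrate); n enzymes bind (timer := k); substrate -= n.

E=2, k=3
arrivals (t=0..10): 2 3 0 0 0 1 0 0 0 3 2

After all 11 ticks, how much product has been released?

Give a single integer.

t=0: arr=2 -> substrate=0 bound=2 product=0
t=1: arr=3 -> substrate=3 bound=2 product=0
t=2: arr=0 -> substrate=3 bound=2 product=0
t=3: arr=0 -> substrate=1 bound=2 product=2
t=4: arr=0 -> substrate=1 bound=2 product=2
t=5: arr=1 -> substrate=2 bound=2 product=2
t=6: arr=0 -> substrate=0 bound=2 product=4
t=7: arr=0 -> substrate=0 bound=2 product=4
t=8: arr=0 -> substrate=0 bound=2 product=4
t=9: arr=3 -> substrate=1 bound=2 product=6
t=10: arr=2 -> substrate=3 bound=2 product=6

Answer: 6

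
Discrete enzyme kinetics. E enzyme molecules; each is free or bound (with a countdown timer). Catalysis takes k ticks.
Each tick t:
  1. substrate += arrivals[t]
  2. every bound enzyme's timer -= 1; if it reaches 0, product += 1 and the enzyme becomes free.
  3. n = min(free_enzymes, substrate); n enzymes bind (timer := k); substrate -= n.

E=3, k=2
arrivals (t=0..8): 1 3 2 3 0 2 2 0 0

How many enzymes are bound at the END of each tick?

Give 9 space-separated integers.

t=0: arr=1 -> substrate=0 bound=1 product=0
t=1: arr=3 -> substrate=1 bound=3 product=0
t=2: arr=2 -> substrate=2 bound=3 product=1
t=3: arr=3 -> substrate=3 bound=3 product=3
t=4: arr=0 -> substrate=2 bound=3 product=4
t=5: arr=2 -> substrate=2 bound=3 product=6
t=6: arr=2 -> substrate=3 bound=3 product=7
t=7: arr=0 -> substrate=1 bound=3 product=9
t=8: arr=0 -> substrate=0 bound=3 product=10

Answer: 1 3 3 3 3 3 3 3 3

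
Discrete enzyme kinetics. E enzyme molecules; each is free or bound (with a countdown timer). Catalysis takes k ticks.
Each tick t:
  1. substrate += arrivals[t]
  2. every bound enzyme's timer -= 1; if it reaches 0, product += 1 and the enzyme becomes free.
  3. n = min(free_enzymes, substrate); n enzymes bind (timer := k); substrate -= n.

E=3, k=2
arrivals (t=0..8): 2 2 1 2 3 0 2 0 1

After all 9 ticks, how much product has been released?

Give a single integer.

t=0: arr=2 -> substrate=0 bound=2 product=0
t=1: arr=2 -> substrate=1 bound=3 product=0
t=2: arr=1 -> substrate=0 bound=3 product=2
t=3: arr=2 -> substrate=1 bound=3 product=3
t=4: arr=3 -> substrate=2 bound=3 product=5
t=5: arr=0 -> substrate=1 bound=3 product=6
t=6: arr=2 -> substrate=1 bound=3 product=8
t=7: arr=0 -> substrate=0 bound=3 product=9
t=8: arr=1 -> substrate=0 bound=2 product=11

Answer: 11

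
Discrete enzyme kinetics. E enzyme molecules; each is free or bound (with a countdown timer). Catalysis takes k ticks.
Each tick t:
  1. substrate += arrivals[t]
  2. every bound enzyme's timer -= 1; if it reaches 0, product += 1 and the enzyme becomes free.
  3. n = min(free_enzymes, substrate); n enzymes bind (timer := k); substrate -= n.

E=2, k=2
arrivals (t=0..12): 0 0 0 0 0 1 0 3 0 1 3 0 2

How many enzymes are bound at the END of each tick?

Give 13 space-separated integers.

t=0: arr=0 -> substrate=0 bound=0 product=0
t=1: arr=0 -> substrate=0 bound=0 product=0
t=2: arr=0 -> substrate=0 bound=0 product=0
t=3: arr=0 -> substrate=0 bound=0 product=0
t=4: arr=0 -> substrate=0 bound=0 product=0
t=5: arr=1 -> substrate=0 bound=1 product=0
t=6: arr=0 -> substrate=0 bound=1 product=0
t=7: arr=3 -> substrate=1 bound=2 product=1
t=8: arr=0 -> substrate=1 bound=2 product=1
t=9: arr=1 -> substrate=0 bound=2 product=3
t=10: arr=3 -> substrate=3 bound=2 product=3
t=11: arr=0 -> substrate=1 bound=2 product=5
t=12: arr=2 -> substrate=3 bound=2 product=5

Answer: 0 0 0 0 0 1 1 2 2 2 2 2 2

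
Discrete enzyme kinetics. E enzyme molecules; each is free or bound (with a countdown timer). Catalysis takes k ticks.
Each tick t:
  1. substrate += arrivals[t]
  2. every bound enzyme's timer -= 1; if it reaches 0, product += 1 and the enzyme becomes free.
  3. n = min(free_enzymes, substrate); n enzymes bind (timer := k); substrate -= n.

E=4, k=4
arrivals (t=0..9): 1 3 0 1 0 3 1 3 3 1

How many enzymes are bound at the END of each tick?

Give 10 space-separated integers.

Answer: 1 4 4 4 4 4 4 4 4 4

Derivation:
t=0: arr=1 -> substrate=0 bound=1 product=0
t=1: arr=3 -> substrate=0 bound=4 product=0
t=2: arr=0 -> substrate=0 bound=4 product=0
t=3: arr=1 -> substrate=1 bound=4 product=0
t=4: arr=0 -> substrate=0 bound=4 product=1
t=5: arr=3 -> substrate=0 bound=4 product=4
t=6: arr=1 -> substrate=1 bound=4 product=4
t=7: arr=3 -> substrate=4 bound=4 product=4
t=8: arr=3 -> substrate=6 bound=4 product=5
t=9: arr=1 -> substrate=4 bound=4 product=8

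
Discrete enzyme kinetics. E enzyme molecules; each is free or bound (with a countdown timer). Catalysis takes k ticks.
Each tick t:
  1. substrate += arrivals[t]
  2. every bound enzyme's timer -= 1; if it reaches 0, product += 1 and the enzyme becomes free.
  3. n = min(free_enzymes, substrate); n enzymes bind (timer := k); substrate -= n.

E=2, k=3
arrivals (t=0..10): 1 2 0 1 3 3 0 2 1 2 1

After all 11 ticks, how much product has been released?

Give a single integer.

Answer: 6

Derivation:
t=0: arr=1 -> substrate=0 bound=1 product=0
t=1: arr=2 -> substrate=1 bound=2 product=0
t=2: arr=0 -> substrate=1 bound=2 product=0
t=3: arr=1 -> substrate=1 bound=2 product=1
t=4: arr=3 -> substrate=3 bound=2 product=2
t=5: arr=3 -> substrate=6 bound=2 product=2
t=6: arr=0 -> substrate=5 bound=2 product=3
t=7: arr=2 -> substrate=6 bound=2 product=4
t=8: arr=1 -> substrate=7 bound=2 product=4
t=9: arr=2 -> substrate=8 bound=2 product=5
t=10: arr=1 -> substrate=8 bound=2 product=6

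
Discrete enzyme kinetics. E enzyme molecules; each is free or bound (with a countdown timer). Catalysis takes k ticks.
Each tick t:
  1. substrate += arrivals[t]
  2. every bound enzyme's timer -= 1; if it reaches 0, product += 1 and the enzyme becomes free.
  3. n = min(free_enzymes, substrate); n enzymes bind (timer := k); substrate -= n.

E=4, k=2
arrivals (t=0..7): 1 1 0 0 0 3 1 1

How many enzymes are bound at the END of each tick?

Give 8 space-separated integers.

t=0: arr=1 -> substrate=0 bound=1 product=0
t=1: arr=1 -> substrate=0 bound=2 product=0
t=2: arr=0 -> substrate=0 bound=1 product=1
t=3: arr=0 -> substrate=0 bound=0 product=2
t=4: arr=0 -> substrate=0 bound=0 product=2
t=5: arr=3 -> substrate=0 bound=3 product=2
t=6: arr=1 -> substrate=0 bound=4 product=2
t=7: arr=1 -> substrate=0 bound=2 product=5

Answer: 1 2 1 0 0 3 4 2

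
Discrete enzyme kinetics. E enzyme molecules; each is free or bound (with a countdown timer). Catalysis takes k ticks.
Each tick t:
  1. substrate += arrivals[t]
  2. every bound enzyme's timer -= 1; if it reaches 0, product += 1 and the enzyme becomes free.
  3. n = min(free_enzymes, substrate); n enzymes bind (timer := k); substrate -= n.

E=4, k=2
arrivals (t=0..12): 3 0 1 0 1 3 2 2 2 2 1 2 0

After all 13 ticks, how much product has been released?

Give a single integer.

t=0: arr=3 -> substrate=0 bound=3 product=0
t=1: arr=0 -> substrate=0 bound=3 product=0
t=2: arr=1 -> substrate=0 bound=1 product=3
t=3: arr=0 -> substrate=0 bound=1 product=3
t=4: arr=1 -> substrate=0 bound=1 product=4
t=5: arr=3 -> substrate=0 bound=4 product=4
t=6: arr=2 -> substrate=1 bound=4 product=5
t=7: arr=2 -> substrate=0 bound=4 product=8
t=8: arr=2 -> substrate=1 bound=4 product=9
t=9: arr=2 -> substrate=0 bound=4 product=12
t=10: arr=1 -> substrate=0 bound=4 product=13
t=11: arr=2 -> substrate=0 bound=3 product=16
t=12: arr=0 -> substrate=0 bound=2 product=17

Answer: 17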